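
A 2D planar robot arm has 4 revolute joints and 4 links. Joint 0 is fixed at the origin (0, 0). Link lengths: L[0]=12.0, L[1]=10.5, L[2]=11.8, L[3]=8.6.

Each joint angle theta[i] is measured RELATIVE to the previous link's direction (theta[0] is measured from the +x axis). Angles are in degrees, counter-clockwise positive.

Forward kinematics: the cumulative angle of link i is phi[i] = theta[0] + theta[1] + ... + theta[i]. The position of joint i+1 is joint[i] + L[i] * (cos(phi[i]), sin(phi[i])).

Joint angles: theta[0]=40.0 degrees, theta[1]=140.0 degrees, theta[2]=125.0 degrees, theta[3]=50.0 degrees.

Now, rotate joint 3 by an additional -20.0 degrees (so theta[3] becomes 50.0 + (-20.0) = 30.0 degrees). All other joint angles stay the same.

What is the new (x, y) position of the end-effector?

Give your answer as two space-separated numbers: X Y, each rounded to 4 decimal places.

Answer: 13.2550 -5.5871

Derivation:
joint[0] = (0.0000, 0.0000)  (base)
link 0: phi[0] = 40 = 40 deg
  cos(40 deg) = 0.7660, sin(40 deg) = 0.6428
  joint[1] = (0.0000, 0.0000) + 12 * (0.7660, 0.6428) = (0.0000 + 9.1925, 0.0000 + 7.7135) = (9.1925, 7.7135)
link 1: phi[1] = 40 + 140 = 180 deg
  cos(180 deg) = -1.0000, sin(180 deg) = 0.0000
  joint[2] = (9.1925, 7.7135) + 10.5 * (-1.0000, 0.0000) = (9.1925 + -10.5000, 7.7135 + 0.0000) = (-1.3075, 7.7135)
link 2: phi[2] = 40 + 140 + 125 = 305 deg
  cos(305 deg) = 0.5736, sin(305 deg) = -0.8192
  joint[3] = (-1.3075, 7.7135) + 11.8 * (0.5736, -0.8192) = (-1.3075 + 6.7682, 7.7135 + -9.6660) = (5.4607, -1.9525)
link 3: phi[3] = 40 + 140 + 125 + 30 = 335 deg
  cos(335 deg) = 0.9063, sin(335 deg) = -0.4226
  joint[4] = (5.4607, -1.9525) + 8.6 * (0.9063, -0.4226) = (5.4607 + 7.7942, -1.9525 + -3.6345) = (13.2550, -5.5871)
End effector: (13.2550, -5.5871)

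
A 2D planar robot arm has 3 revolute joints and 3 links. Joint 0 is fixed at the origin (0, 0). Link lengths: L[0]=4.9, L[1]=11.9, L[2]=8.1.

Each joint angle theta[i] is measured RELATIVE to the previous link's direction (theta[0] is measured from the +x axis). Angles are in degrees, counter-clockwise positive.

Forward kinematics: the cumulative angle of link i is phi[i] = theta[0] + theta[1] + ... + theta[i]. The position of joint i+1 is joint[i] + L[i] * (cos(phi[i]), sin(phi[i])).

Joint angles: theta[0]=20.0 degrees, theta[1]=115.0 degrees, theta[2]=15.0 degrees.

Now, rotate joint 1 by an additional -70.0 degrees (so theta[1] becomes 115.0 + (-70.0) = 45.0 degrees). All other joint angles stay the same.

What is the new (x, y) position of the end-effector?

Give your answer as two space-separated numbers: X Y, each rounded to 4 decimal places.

Answer: 11.0402 20.4379

Derivation:
joint[0] = (0.0000, 0.0000)  (base)
link 0: phi[0] = 20 = 20 deg
  cos(20 deg) = 0.9397, sin(20 deg) = 0.3420
  joint[1] = (0.0000, 0.0000) + 4.9 * (0.9397, 0.3420) = (0.0000 + 4.6045, 0.0000 + 1.6759) = (4.6045, 1.6759)
link 1: phi[1] = 20 + 45 = 65 deg
  cos(65 deg) = 0.4226, sin(65 deg) = 0.9063
  joint[2] = (4.6045, 1.6759) + 11.9 * (0.4226, 0.9063) = (4.6045 + 5.0292, 1.6759 + 10.7851) = (9.6337, 12.4610)
link 2: phi[2] = 20 + 45 + 15 = 80 deg
  cos(80 deg) = 0.1736, sin(80 deg) = 0.9848
  joint[3] = (9.6337, 12.4610) + 8.1 * (0.1736, 0.9848) = (9.6337 + 1.4066, 12.4610 + 7.9769) = (11.0402, 20.4379)
End effector: (11.0402, 20.4379)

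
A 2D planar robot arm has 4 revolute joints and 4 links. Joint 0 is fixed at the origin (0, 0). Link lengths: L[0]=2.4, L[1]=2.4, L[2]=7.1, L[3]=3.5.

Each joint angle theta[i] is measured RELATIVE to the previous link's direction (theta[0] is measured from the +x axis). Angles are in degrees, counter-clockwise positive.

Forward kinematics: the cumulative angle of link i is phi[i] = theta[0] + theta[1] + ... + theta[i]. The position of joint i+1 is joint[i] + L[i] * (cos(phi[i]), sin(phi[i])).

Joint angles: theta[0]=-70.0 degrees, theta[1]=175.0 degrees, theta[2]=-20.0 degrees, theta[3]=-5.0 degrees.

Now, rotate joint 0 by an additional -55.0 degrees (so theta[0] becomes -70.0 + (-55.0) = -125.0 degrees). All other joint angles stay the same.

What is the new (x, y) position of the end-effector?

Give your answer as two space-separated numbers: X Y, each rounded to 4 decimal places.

joint[0] = (0.0000, 0.0000)  (base)
link 0: phi[0] = -125 = -125 deg
  cos(-125 deg) = -0.5736, sin(-125 deg) = -0.8192
  joint[1] = (0.0000, 0.0000) + 2.4 * (-0.5736, -0.8192) = (0.0000 + -1.3766, 0.0000 + -1.9660) = (-1.3766, -1.9660)
link 1: phi[1] = -125 + 175 = 50 deg
  cos(50 deg) = 0.6428, sin(50 deg) = 0.7660
  joint[2] = (-1.3766, -1.9660) + 2.4 * (0.6428, 0.7660) = (-1.3766 + 1.5427, -1.9660 + 1.8385) = (0.1661, -0.1275)
link 2: phi[2] = -125 + 175 + -20 = 30 deg
  cos(30 deg) = 0.8660, sin(30 deg) = 0.5000
  joint[3] = (0.1661, -0.1275) + 7.1 * (0.8660, 0.5000) = (0.1661 + 6.1488, -0.1275 + 3.5500) = (6.3149, 3.4225)
link 3: phi[3] = -125 + 175 + -20 + -5 = 25 deg
  cos(25 deg) = 0.9063, sin(25 deg) = 0.4226
  joint[4] = (6.3149, 3.4225) + 3.5 * (0.9063, 0.4226) = (6.3149 + 3.1721, 3.4225 + 1.4792) = (9.4870, 4.9017)
End effector: (9.4870, 4.9017)

Answer: 9.4870 4.9017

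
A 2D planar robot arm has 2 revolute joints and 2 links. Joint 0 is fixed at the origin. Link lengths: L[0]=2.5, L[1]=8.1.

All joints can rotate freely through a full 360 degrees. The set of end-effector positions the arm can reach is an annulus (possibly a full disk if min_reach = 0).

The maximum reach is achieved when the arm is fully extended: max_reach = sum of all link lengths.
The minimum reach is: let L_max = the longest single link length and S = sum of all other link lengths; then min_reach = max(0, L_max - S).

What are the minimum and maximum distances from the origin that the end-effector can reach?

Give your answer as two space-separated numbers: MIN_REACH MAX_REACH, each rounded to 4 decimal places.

Answer: 5.6000 10.6000

Derivation:
Link lengths: [2.5, 8.1]
max_reach = 2.5 + 8.1 = 10.6
L_max = max([2.5, 8.1]) = 8.1
S (sum of others) = 10.6 - 8.1 = 2.5
min_reach = max(0, 8.1 - 2.5) = max(0, 5.6) = 5.6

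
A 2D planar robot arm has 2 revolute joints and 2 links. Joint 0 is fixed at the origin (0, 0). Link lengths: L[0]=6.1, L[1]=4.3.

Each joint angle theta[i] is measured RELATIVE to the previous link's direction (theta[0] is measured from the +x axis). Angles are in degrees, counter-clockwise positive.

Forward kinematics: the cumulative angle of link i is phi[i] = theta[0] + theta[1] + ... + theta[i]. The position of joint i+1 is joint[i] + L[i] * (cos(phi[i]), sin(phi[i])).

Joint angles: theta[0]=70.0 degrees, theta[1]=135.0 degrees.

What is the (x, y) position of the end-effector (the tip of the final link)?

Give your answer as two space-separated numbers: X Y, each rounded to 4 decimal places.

Answer: -1.8108 3.9149

Derivation:
joint[0] = (0.0000, 0.0000)  (base)
link 0: phi[0] = 70 = 70 deg
  cos(70 deg) = 0.3420, sin(70 deg) = 0.9397
  joint[1] = (0.0000, 0.0000) + 6.1 * (0.3420, 0.9397) = (0.0000 + 2.0863, 0.0000 + 5.7321) = (2.0863, 5.7321)
link 1: phi[1] = 70 + 135 = 205 deg
  cos(205 deg) = -0.9063, sin(205 deg) = -0.4226
  joint[2] = (2.0863, 5.7321) + 4.3 * (-0.9063, -0.4226) = (2.0863 + -3.8971, 5.7321 + -1.8173) = (-1.8108, 3.9149)
End effector: (-1.8108, 3.9149)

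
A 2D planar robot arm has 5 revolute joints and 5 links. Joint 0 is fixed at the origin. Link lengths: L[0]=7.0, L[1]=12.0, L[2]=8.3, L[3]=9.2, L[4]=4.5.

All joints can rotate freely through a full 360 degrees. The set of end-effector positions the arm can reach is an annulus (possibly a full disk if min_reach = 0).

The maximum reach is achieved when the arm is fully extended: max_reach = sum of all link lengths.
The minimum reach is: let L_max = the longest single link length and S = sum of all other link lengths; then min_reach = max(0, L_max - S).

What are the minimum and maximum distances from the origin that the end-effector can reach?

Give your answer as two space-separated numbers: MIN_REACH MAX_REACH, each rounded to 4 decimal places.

Link lengths: [7.0, 12.0, 8.3, 9.2, 4.5]
max_reach = 7 + 12 + 8.3 + 9.2 + 4.5 = 41
L_max = max([7.0, 12.0, 8.3, 9.2, 4.5]) = 12
S (sum of others) = 41 - 12 = 29
min_reach = max(0, 12 - 29) = max(0, -17) = 0

Answer: 0.0000 41.0000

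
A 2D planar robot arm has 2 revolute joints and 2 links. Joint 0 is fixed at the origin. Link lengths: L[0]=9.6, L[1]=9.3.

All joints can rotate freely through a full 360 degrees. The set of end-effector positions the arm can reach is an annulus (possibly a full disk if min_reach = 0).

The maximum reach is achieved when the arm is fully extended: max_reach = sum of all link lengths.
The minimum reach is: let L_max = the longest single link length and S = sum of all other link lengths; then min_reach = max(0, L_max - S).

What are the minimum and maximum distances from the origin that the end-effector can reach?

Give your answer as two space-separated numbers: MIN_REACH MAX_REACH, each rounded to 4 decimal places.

Answer: 0.3000 18.9000

Derivation:
Link lengths: [9.6, 9.3]
max_reach = 9.6 + 9.3 = 18.9
L_max = max([9.6, 9.3]) = 9.6
S (sum of others) = 18.9 - 9.6 = 9.3
min_reach = max(0, 9.6 - 9.3) = max(0, 0.3) = 0.3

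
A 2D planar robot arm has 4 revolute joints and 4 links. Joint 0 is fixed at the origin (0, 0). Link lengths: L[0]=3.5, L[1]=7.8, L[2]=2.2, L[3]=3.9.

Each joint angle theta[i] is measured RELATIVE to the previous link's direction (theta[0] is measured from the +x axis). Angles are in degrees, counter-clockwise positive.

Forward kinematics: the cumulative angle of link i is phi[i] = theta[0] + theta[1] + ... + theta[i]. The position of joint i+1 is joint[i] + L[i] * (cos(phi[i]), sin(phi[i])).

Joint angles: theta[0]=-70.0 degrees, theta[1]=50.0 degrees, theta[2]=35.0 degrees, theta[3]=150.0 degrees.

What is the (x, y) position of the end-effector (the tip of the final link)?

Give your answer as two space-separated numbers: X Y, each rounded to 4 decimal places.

joint[0] = (0.0000, 0.0000)  (base)
link 0: phi[0] = -70 = -70 deg
  cos(-70 deg) = 0.3420, sin(-70 deg) = -0.9397
  joint[1] = (0.0000, 0.0000) + 3.5 * (0.3420, -0.9397) = (0.0000 + 1.1971, 0.0000 + -3.2889) = (1.1971, -3.2889)
link 1: phi[1] = -70 + 50 = -20 deg
  cos(-20 deg) = 0.9397, sin(-20 deg) = -0.3420
  joint[2] = (1.1971, -3.2889) + 7.8 * (0.9397, -0.3420) = (1.1971 + 7.3296, -3.2889 + -2.6678) = (8.5267, -5.9567)
link 2: phi[2] = -70 + 50 + 35 = 15 deg
  cos(15 deg) = 0.9659, sin(15 deg) = 0.2588
  joint[3] = (8.5267, -5.9567) + 2.2 * (0.9659, 0.2588) = (8.5267 + 2.1250, -5.9567 + 0.5694) = (10.6517, -5.3873)
link 3: phi[3] = -70 + 50 + 35 + 150 = 165 deg
  cos(165 deg) = -0.9659, sin(165 deg) = 0.2588
  joint[4] = (10.6517, -5.3873) + 3.9 * (-0.9659, 0.2588) = (10.6517 + -3.7671, -5.3873 + 1.0094) = (6.8846, -4.3779)
End effector: (6.8846, -4.3779)

Answer: 6.8846 -4.3779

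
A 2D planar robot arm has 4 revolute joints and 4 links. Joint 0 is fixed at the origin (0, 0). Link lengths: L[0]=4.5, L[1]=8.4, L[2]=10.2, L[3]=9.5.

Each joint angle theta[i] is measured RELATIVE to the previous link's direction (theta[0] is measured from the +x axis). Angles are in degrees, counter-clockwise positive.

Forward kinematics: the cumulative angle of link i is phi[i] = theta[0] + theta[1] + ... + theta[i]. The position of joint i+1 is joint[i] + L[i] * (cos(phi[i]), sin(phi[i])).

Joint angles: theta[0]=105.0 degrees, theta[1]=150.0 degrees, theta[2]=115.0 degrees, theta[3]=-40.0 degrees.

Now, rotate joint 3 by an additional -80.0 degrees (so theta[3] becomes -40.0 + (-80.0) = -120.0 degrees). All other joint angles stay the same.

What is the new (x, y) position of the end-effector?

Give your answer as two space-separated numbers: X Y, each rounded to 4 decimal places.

Answer: 3.4571 -10.9230

Derivation:
joint[0] = (0.0000, 0.0000)  (base)
link 0: phi[0] = 105 = 105 deg
  cos(105 deg) = -0.2588, sin(105 deg) = 0.9659
  joint[1] = (0.0000, 0.0000) + 4.5 * (-0.2588, 0.9659) = (0.0000 + -1.1647, 0.0000 + 4.3467) = (-1.1647, 4.3467)
link 1: phi[1] = 105 + 150 = 255 deg
  cos(255 deg) = -0.2588, sin(255 deg) = -0.9659
  joint[2] = (-1.1647, 4.3467) + 8.4 * (-0.2588, -0.9659) = (-1.1647 + -2.1741, 4.3467 + -8.1138) = (-3.3388, -3.7671)
link 2: phi[2] = 105 + 150 + 115 = 370 deg
  cos(370 deg) = 0.9848, sin(370 deg) = 0.1736
  joint[3] = (-3.3388, -3.7671) + 10.2 * (0.9848, 0.1736) = (-3.3388 + 10.0450, -3.7671 + 1.7712) = (6.7063, -1.9959)
link 3: phi[3] = 105 + 150 + 115 + -120 = 250 deg
  cos(250 deg) = -0.3420, sin(250 deg) = -0.9397
  joint[4] = (6.7063, -1.9959) + 9.5 * (-0.3420, -0.9397) = (6.7063 + -3.2492, -1.9959 + -8.9271) = (3.4571, -10.9230)
End effector: (3.4571, -10.9230)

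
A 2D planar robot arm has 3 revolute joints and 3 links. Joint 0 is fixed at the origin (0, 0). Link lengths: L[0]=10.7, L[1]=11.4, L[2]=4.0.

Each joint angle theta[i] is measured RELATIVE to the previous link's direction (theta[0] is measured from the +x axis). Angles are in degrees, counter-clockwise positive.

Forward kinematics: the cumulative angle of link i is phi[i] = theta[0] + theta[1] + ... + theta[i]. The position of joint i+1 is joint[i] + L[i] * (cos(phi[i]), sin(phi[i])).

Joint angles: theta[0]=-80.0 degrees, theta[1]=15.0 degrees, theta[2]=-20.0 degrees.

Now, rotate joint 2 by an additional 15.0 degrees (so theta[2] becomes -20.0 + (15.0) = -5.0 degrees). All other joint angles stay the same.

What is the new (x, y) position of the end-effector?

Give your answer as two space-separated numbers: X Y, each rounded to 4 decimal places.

Answer: 8.0440 -24.6281

Derivation:
joint[0] = (0.0000, 0.0000)  (base)
link 0: phi[0] = -80 = -80 deg
  cos(-80 deg) = 0.1736, sin(-80 deg) = -0.9848
  joint[1] = (0.0000, 0.0000) + 10.7 * (0.1736, -0.9848) = (0.0000 + 1.8580, 0.0000 + -10.5374) = (1.8580, -10.5374)
link 1: phi[1] = -80 + 15 = -65 deg
  cos(-65 deg) = 0.4226, sin(-65 deg) = -0.9063
  joint[2] = (1.8580, -10.5374) + 11.4 * (0.4226, -0.9063) = (1.8580 + 4.8178, -10.5374 + -10.3319) = (6.6759, -20.8694)
link 2: phi[2] = -80 + 15 + -5 = -70 deg
  cos(-70 deg) = 0.3420, sin(-70 deg) = -0.9397
  joint[3] = (6.6759, -20.8694) + 4 * (0.3420, -0.9397) = (6.6759 + 1.3681, -20.8694 + -3.7588) = (8.0440, -24.6281)
End effector: (8.0440, -24.6281)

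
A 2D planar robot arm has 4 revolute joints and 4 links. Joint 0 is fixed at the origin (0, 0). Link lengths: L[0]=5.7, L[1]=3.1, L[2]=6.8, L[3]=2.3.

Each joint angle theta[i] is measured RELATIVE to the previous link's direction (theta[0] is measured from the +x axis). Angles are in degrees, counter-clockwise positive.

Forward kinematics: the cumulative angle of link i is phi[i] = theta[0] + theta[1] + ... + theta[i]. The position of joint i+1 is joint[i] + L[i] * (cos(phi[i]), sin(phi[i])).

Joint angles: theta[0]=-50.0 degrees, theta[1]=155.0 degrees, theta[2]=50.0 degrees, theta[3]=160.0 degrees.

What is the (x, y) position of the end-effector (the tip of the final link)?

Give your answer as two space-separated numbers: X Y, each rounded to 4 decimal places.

joint[0] = (0.0000, 0.0000)  (base)
link 0: phi[0] = -50 = -50 deg
  cos(-50 deg) = 0.6428, sin(-50 deg) = -0.7660
  joint[1] = (0.0000, 0.0000) + 5.7 * (0.6428, -0.7660) = (0.0000 + 3.6639, 0.0000 + -4.3665) = (3.6639, -4.3665)
link 1: phi[1] = -50 + 155 = 105 deg
  cos(105 deg) = -0.2588, sin(105 deg) = 0.9659
  joint[2] = (3.6639, -4.3665) + 3.1 * (-0.2588, 0.9659) = (3.6639 + -0.8023, -4.3665 + 2.9944) = (2.8616, -1.3721)
link 2: phi[2] = -50 + 155 + 50 = 155 deg
  cos(155 deg) = -0.9063, sin(155 deg) = 0.4226
  joint[3] = (2.8616, -1.3721) + 6.8 * (-0.9063, 0.4226) = (2.8616 + -6.1629, -1.3721 + 2.8738) = (-3.3013, 1.5017)
link 3: phi[3] = -50 + 155 + 50 + 160 = 315 deg
  cos(315 deg) = 0.7071, sin(315 deg) = -0.7071
  joint[4] = (-3.3013, 1.5017) + 2.3 * (0.7071, -0.7071) = (-3.3013 + 1.6263, 1.5017 + -1.6263) = (-1.6750, -0.1246)
End effector: (-1.6750, -0.1246)

Answer: -1.6750 -0.1246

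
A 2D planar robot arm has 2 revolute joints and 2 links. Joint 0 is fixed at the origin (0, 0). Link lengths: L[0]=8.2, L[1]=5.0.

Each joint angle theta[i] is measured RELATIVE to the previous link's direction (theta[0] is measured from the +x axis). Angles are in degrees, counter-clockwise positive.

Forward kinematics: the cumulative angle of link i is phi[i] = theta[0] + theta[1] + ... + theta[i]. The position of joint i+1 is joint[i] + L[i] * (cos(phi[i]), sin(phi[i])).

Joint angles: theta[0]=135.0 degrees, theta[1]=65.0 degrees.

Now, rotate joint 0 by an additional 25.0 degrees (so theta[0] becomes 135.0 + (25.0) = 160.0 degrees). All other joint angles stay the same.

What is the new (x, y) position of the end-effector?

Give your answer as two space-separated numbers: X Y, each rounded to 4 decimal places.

Answer: -11.2410 -0.7310

Derivation:
joint[0] = (0.0000, 0.0000)  (base)
link 0: phi[0] = 160 = 160 deg
  cos(160 deg) = -0.9397, sin(160 deg) = 0.3420
  joint[1] = (0.0000, 0.0000) + 8.2 * (-0.9397, 0.3420) = (0.0000 + -7.7055, 0.0000 + 2.8046) = (-7.7055, 2.8046)
link 1: phi[1] = 160 + 65 = 225 deg
  cos(225 deg) = -0.7071, sin(225 deg) = -0.7071
  joint[2] = (-7.7055, 2.8046) + 5 * (-0.7071, -0.7071) = (-7.7055 + -3.5355, 2.8046 + -3.5355) = (-11.2410, -0.7310)
End effector: (-11.2410, -0.7310)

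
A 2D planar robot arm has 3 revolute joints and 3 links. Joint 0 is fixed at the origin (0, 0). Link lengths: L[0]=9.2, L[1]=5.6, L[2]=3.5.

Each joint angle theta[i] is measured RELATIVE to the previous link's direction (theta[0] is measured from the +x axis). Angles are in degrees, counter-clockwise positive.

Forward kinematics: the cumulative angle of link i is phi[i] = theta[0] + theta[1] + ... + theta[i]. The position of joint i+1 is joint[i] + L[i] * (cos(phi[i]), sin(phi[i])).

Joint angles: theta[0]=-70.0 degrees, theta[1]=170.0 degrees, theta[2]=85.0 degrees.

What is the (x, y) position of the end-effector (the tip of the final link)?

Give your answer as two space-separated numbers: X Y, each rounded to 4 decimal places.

joint[0] = (0.0000, 0.0000)  (base)
link 0: phi[0] = -70 = -70 deg
  cos(-70 deg) = 0.3420, sin(-70 deg) = -0.9397
  joint[1] = (0.0000, 0.0000) + 9.2 * (0.3420, -0.9397) = (0.0000 + 3.1466, 0.0000 + -8.6452) = (3.1466, -8.6452)
link 1: phi[1] = -70 + 170 = 100 deg
  cos(100 deg) = -0.1736, sin(100 deg) = 0.9848
  joint[2] = (3.1466, -8.6452) + 5.6 * (-0.1736, 0.9848) = (3.1466 + -0.9724, -8.6452 + 5.5149) = (2.1742, -3.1302)
link 2: phi[2] = -70 + 170 + 85 = 185 deg
  cos(185 deg) = -0.9962, sin(185 deg) = -0.0872
  joint[3] = (2.1742, -3.1302) + 3.5 * (-0.9962, -0.0872) = (2.1742 + -3.4867, -3.1302 + -0.3050) = (-1.3125, -3.4353)
End effector: (-1.3125, -3.4353)

Answer: -1.3125 -3.4353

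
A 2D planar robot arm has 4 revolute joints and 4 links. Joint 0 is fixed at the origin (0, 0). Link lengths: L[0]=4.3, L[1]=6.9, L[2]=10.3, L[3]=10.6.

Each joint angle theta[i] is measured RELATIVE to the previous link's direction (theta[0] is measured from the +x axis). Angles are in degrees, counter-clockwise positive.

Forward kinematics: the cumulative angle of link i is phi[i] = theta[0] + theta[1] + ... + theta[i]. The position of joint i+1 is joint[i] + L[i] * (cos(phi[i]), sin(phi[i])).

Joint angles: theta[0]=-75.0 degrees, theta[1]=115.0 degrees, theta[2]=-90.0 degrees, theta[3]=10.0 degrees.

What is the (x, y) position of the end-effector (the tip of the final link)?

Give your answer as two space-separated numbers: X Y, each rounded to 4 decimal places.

joint[0] = (0.0000, 0.0000)  (base)
link 0: phi[0] = -75 = -75 deg
  cos(-75 deg) = 0.2588, sin(-75 deg) = -0.9659
  joint[1] = (0.0000, 0.0000) + 4.3 * (0.2588, -0.9659) = (0.0000 + 1.1129, 0.0000 + -4.1535) = (1.1129, -4.1535)
link 1: phi[1] = -75 + 115 = 40 deg
  cos(40 deg) = 0.7660, sin(40 deg) = 0.6428
  joint[2] = (1.1129, -4.1535) + 6.9 * (0.7660, 0.6428) = (1.1129 + 5.2857, -4.1535 + 4.4352) = (6.3986, 0.2818)
link 2: phi[2] = -75 + 115 + -90 = -50 deg
  cos(-50 deg) = 0.6428, sin(-50 deg) = -0.7660
  joint[3] = (6.3986, 0.2818) + 10.3 * (0.6428, -0.7660) = (6.3986 + 6.6207, 0.2818 + -7.8903) = (13.0193, -7.6085)
link 3: phi[3] = -75 + 115 + -90 + 10 = -40 deg
  cos(-40 deg) = 0.7660, sin(-40 deg) = -0.6428
  joint[4] = (13.0193, -7.6085) + 10.6 * (0.7660, -0.6428) = (13.0193 + 8.1201, -7.6085 + -6.8135) = (21.1394, -14.4221)
End effector: (21.1394, -14.4221)

Answer: 21.1394 -14.4221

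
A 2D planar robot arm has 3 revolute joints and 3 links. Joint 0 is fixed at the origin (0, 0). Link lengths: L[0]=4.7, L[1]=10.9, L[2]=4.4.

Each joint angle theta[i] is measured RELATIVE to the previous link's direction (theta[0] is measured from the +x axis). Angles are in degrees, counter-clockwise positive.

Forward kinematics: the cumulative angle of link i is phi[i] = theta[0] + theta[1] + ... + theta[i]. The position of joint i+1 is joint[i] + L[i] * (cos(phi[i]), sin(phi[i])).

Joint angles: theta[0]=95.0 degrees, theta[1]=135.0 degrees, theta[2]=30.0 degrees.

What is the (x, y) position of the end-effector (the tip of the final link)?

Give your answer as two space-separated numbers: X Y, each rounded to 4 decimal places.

joint[0] = (0.0000, 0.0000)  (base)
link 0: phi[0] = 95 = 95 deg
  cos(95 deg) = -0.0872, sin(95 deg) = 0.9962
  joint[1] = (0.0000, 0.0000) + 4.7 * (-0.0872, 0.9962) = (0.0000 + -0.4096, 0.0000 + 4.6821) = (-0.4096, 4.6821)
link 1: phi[1] = 95 + 135 = 230 deg
  cos(230 deg) = -0.6428, sin(230 deg) = -0.7660
  joint[2] = (-0.4096, 4.6821) + 10.9 * (-0.6428, -0.7660) = (-0.4096 + -7.0064, 4.6821 + -8.3499) = (-7.4160, -3.6678)
link 2: phi[2] = 95 + 135 + 30 = 260 deg
  cos(260 deg) = -0.1736, sin(260 deg) = -0.9848
  joint[3] = (-7.4160, -3.6678) + 4.4 * (-0.1736, -0.9848) = (-7.4160 + -0.7641, -3.6678 + -4.3332) = (-8.1801, -8.0009)
End effector: (-8.1801, -8.0009)

Answer: -8.1801 -8.0009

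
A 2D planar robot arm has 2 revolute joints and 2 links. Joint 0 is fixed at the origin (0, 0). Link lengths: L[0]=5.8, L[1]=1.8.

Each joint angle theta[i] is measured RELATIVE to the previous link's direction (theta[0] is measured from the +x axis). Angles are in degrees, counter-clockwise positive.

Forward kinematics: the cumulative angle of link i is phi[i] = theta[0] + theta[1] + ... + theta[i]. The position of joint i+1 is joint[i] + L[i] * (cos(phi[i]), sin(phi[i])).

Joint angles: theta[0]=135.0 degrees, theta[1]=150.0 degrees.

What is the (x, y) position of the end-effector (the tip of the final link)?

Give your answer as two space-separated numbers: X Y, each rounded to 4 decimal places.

joint[0] = (0.0000, 0.0000)  (base)
link 0: phi[0] = 135 = 135 deg
  cos(135 deg) = -0.7071, sin(135 deg) = 0.7071
  joint[1] = (0.0000, 0.0000) + 5.8 * (-0.7071, 0.7071) = (0.0000 + -4.1012, 0.0000 + 4.1012) = (-4.1012, 4.1012)
link 1: phi[1] = 135 + 150 = 285 deg
  cos(285 deg) = 0.2588, sin(285 deg) = -0.9659
  joint[2] = (-4.1012, 4.1012) + 1.8 * (0.2588, -0.9659) = (-4.1012 + 0.4659, 4.1012 + -1.7387) = (-3.6353, 2.3626)
End effector: (-3.6353, 2.3626)

Answer: -3.6353 2.3626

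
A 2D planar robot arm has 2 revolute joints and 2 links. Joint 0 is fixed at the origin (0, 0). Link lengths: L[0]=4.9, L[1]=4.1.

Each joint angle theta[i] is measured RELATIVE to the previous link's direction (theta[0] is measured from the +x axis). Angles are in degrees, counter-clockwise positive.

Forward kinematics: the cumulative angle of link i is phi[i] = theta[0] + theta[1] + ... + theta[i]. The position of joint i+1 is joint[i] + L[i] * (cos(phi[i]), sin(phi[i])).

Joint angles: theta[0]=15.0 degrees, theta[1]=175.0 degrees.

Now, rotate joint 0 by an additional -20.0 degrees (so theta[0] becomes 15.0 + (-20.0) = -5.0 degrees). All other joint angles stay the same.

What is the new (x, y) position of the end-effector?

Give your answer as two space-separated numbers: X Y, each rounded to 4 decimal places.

Answer: 0.8436 0.2849

Derivation:
joint[0] = (0.0000, 0.0000)  (base)
link 0: phi[0] = -5 = -5 deg
  cos(-5 deg) = 0.9962, sin(-5 deg) = -0.0872
  joint[1] = (0.0000, 0.0000) + 4.9 * (0.9962, -0.0872) = (0.0000 + 4.8814, 0.0000 + -0.4271) = (4.8814, -0.4271)
link 1: phi[1] = -5 + 175 = 170 deg
  cos(170 deg) = -0.9848, sin(170 deg) = 0.1736
  joint[2] = (4.8814, -0.4271) + 4.1 * (-0.9848, 0.1736) = (4.8814 + -4.0377, -0.4271 + 0.7120) = (0.8436, 0.2849)
End effector: (0.8436, 0.2849)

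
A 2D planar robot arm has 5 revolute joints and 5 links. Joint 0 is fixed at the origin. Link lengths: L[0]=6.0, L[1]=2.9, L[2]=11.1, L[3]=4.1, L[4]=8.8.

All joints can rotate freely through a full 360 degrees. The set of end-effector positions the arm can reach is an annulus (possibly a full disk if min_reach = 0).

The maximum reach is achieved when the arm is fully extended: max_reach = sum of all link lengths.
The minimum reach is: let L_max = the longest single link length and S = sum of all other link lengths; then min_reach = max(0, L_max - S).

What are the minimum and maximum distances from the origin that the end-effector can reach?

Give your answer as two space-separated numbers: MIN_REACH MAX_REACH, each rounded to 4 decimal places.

Answer: 0.0000 32.9000

Derivation:
Link lengths: [6.0, 2.9, 11.1, 4.1, 8.8]
max_reach = 6 + 2.9 + 11.1 + 4.1 + 8.8 = 32.9
L_max = max([6.0, 2.9, 11.1, 4.1, 8.8]) = 11.1
S (sum of others) = 32.9 - 11.1 = 21.8
min_reach = max(0, 11.1 - 21.8) = max(0, -10.7) = 0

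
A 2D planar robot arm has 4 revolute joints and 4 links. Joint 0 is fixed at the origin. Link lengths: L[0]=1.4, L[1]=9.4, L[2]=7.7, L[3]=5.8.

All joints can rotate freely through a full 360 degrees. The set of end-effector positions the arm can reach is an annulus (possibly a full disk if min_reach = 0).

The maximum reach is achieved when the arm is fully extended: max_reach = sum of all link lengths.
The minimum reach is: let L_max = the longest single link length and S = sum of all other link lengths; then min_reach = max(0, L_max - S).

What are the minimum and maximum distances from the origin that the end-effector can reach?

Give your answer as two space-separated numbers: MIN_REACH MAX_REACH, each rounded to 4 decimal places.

Answer: 0.0000 24.3000

Derivation:
Link lengths: [1.4, 9.4, 7.7, 5.8]
max_reach = 1.4 + 9.4 + 7.7 + 5.8 = 24.3
L_max = max([1.4, 9.4, 7.7, 5.8]) = 9.4
S (sum of others) = 24.3 - 9.4 = 14.9
min_reach = max(0, 9.4 - 14.9) = max(0, -5.5) = 0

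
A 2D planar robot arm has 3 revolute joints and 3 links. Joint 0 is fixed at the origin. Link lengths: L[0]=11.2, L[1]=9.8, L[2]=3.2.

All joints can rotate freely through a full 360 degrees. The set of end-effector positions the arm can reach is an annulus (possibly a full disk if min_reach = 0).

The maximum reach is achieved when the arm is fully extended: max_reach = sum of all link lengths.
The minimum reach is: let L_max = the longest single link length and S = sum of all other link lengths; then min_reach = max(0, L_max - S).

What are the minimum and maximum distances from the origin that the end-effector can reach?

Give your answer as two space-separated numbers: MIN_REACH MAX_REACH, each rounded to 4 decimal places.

Link lengths: [11.2, 9.8, 3.2]
max_reach = 11.2 + 9.8 + 3.2 = 24.2
L_max = max([11.2, 9.8, 3.2]) = 11.2
S (sum of others) = 24.2 - 11.2 = 13
min_reach = max(0, 11.2 - 13) = max(0, -1.8) = 0

Answer: 0.0000 24.2000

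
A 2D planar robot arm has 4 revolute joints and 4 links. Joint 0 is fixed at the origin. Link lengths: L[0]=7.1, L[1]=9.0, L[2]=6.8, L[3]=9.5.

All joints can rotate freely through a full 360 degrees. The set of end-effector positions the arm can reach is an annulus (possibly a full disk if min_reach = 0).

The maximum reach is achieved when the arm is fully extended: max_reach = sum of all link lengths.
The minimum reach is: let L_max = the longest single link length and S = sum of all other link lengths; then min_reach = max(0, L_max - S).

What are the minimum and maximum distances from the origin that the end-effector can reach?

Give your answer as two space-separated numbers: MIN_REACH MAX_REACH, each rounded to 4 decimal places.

Answer: 0.0000 32.4000

Derivation:
Link lengths: [7.1, 9.0, 6.8, 9.5]
max_reach = 7.1 + 9 + 6.8 + 9.5 = 32.4
L_max = max([7.1, 9.0, 6.8, 9.5]) = 9.5
S (sum of others) = 32.4 - 9.5 = 22.9
min_reach = max(0, 9.5 - 22.9) = max(0, -13.4) = 0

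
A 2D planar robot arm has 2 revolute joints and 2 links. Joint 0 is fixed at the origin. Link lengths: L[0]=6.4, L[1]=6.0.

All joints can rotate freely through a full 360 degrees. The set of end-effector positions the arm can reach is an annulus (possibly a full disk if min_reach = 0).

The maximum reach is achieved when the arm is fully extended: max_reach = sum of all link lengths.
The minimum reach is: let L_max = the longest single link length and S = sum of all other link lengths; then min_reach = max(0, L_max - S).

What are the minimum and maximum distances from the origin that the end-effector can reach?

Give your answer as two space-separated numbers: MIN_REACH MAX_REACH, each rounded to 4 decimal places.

Link lengths: [6.4, 6.0]
max_reach = 6.4 + 6 = 12.4
L_max = max([6.4, 6.0]) = 6.4
S (sum of others) = 12.4 - 6.4 = 6
min_reach = max(0, 6.4 - 6) = max(0, 0.4) = 0.4

Answer: 0.4000 12.4000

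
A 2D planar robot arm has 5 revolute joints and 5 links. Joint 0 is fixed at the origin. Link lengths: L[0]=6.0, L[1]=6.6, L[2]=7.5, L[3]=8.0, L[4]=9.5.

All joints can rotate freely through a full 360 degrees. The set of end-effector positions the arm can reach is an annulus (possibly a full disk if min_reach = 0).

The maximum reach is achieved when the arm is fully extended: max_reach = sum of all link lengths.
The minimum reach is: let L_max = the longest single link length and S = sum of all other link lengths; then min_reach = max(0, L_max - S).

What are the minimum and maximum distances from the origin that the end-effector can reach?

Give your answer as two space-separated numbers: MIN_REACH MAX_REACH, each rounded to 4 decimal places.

Link lengths: [6.0, 6.6, 7.5, 8.0, 9.5]
max_reach = 6 + 6.6 + 7.5 + 8 + 9.5 = 37.6
L_max = max([6.0, 6.6, 7.5, 8.0, 9.5]) = 9.5
S (sum of others) = 37.6 - 9.5 = 28.1
min_reach = max(0, 9.5 - 28.1) = max(0, -18.6) = 0

Answer: 0.0000 37.6000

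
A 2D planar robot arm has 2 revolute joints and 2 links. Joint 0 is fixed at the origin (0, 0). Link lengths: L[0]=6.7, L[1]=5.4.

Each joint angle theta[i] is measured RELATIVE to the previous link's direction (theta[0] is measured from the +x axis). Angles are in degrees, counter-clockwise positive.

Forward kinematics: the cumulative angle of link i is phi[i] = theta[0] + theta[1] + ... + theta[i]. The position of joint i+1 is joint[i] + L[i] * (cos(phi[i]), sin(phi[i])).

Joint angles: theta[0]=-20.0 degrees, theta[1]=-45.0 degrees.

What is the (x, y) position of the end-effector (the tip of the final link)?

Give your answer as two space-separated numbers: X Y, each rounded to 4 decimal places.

joint[0] = (0.0000, 0.0000)  (base)
link 0: phi[0] = -20 = -20 deg
  cos(-20 deg) = 0.9397, sin(-20 deg) = -0.3420
  joint[1] = (0.0000, 0.0000) + 6.7 * (0.9397, -0.3420) = (0.0000 + 6.2959, 0.0000 + -2.2915) = (6.2959, -2.2915)
link 1: phi[1] = -20 + -45 = -65 deg
  cos(-65 deg) = 0.4226, sin(-65 deg) = -0.9063
  joint[2] = (6.2959, -2.2915) + 5.4 * (0.4226, -0.9063) = (6.2959 + 2.2821, -2.2915 + -4.8941) = (8.5781, -7.1856)
End effector: (8.5781, -7.1856)

Answer: 8.5781 -7.1856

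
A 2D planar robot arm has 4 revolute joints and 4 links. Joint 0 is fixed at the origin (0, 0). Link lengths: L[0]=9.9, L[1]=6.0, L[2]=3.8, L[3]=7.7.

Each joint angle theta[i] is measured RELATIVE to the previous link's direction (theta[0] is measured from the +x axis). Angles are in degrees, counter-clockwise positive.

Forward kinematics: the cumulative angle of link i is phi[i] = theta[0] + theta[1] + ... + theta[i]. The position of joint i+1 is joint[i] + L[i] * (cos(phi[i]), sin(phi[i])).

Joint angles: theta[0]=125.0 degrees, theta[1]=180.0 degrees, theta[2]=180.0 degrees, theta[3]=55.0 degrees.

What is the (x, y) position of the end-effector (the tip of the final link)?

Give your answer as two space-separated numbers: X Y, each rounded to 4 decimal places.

joint[0] = (0.0000, 0.0000)  (base)
link 0: phi[0] = 125 = 125 deg
  cos(125 deg) = -0.5736, sin(125 deg) = 0.8192
  joint[1] = (0.0000, 0.0000) + 9.9 * (-0.5736, 0.8192) = (0.0000 + -5.6784, 0.0000 + 8.1096) = (-5.6784, 8.1096)
link 1: phi[1] = 125 + 180 = 305 deg
  cos(305 deg) = 0.5736, sin(305 deg) = -0.8192
  joint[2] = (-5.6784, 8.1096) + 6 * (0.5736, -0.8192) = (-5.6784 + 3.4415, 8.1096 + -4.9149) = (-2.2369, 3.1947)
link 2: phi[2] = 125 + 180 + 180 = 485 deg
  cos(485 deg) = -0.5736, sin(485 deg) = 0.8192
  joint[3] = (-2.2369, 3.1947) + 3.8 * (-0.5736, 0.8192) = (-2.2369 + -2.1796, 3.1947 + 3.1128) = (-4.4165, 6.3075)
link 3: phi[3] = 125 + 180 + 180 + 55 = 540 deg
  cos(540 deg) = -1.0000, sin(540 deg) = 0.0000
  joint[4] = (-4.4165, 6.3075) + 7.7 * (-1.0000, 0.0000) = (-4.4165 + -7.7000, 6.3075 + 0.0000) = (-12.1165, 6.3075)
End effector: (-12.1165, 6.3075)

Answer: -12.1165 6.3075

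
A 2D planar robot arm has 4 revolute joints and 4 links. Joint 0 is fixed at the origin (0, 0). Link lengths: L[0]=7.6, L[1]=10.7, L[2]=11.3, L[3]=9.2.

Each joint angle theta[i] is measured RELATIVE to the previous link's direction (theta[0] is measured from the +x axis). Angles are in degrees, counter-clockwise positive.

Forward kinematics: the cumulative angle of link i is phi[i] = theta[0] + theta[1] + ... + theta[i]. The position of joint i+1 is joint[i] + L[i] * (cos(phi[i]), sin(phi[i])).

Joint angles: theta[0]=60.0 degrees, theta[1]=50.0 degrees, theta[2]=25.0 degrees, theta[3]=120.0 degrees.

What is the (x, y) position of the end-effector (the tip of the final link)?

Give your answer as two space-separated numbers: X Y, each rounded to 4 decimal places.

Answer: -10.2311 15.7403

Derivation:
joint[0] = (0.0000, 0.0000)  (base)
link 0: phi[0] = 60 = 60 deg
  cos(60 deg) = 0.5000, sin(60 deg) = 0.8660
  joint[1] = (0.0000, 0.0000) + 7.6 * (0.5000, 0.8660) = (0.0000 + 3.8000, 0.0000 + 6.5818) = (3.8000, 6.5818)
link 1: phi[1] = 60 + 50 = 110 deg
  cos(110 deg) = -0.3420, sin(110 deg) = 0.9397
  joint[2] = (3.8000, 6.5818) + 10.7 * (-0.3420, 0.9397) = (3.8000 + -3.6596, 6.5818 + 10.0547) = (0.1404, 16.6365)
link 2: phi[2] = 60 + 50 + 25 = 135 deg
  cos(135 deg) = -0.7071, sin(135 deg) = 0.7071
  joint[3] = (0.1404, 16.6365) + 11.3 * (-0.7071, 0.7071) = (0.1404 + -7.9903, 16.6365 + 7.9903) = (-7.8499, 24.6268)
link 3: phi[3] = 60 + 50 + 25 + 120 = 255 deg
  cos(255 deg) = -0.2588, sin(255 deg) = -0.9659
  joint[4] = (-7.8499, 24.6268) + 9.2 * (-0.2588, -0.9659) = (-7.8499 + -2.3811, 24.6268 + -8.8865) = (-10.2311, 15.7403)
End effector: (-10.2311, 15.7403)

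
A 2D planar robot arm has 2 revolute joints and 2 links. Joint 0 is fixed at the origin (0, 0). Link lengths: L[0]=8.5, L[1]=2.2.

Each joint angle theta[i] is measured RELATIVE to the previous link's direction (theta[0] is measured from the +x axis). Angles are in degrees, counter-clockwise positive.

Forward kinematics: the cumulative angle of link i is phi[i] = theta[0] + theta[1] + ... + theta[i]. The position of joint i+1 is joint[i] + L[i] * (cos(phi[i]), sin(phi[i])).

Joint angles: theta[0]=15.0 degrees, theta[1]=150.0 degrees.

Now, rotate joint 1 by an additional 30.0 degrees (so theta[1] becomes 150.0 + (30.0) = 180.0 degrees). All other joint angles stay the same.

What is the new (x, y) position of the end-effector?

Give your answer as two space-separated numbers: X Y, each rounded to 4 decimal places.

Answer: 6.0853 1.6306

Derivation:
joint[0] = (0.0000, 0.0000)  (base)
link 0: phi[0] = 15 = 15 deg
  cos(15 deg) = 0.9659, sin(15 deg) = 0.2588
  joint[1] = (0.0000, 0.0000) + 8.5 * (0.9659, 0.2588) = (0.0000 + 8.2104, 0.0000 + 2.2000) = (8.2104, 2.2000)
link 1: phi[1] = 15 + 180 = 195 deg
  cos(195 deg) = -0.9659, sin(195 deg) = -0.2588
  joint[2] = (8.2104, 2.2000) + 2.2 * (-0.9659, -0.2588) = (8.2104 + -2.1250, 2.2000 + -0.5694) = (6.0853, 1.6306)
End effector: (6.0853, 1.6306)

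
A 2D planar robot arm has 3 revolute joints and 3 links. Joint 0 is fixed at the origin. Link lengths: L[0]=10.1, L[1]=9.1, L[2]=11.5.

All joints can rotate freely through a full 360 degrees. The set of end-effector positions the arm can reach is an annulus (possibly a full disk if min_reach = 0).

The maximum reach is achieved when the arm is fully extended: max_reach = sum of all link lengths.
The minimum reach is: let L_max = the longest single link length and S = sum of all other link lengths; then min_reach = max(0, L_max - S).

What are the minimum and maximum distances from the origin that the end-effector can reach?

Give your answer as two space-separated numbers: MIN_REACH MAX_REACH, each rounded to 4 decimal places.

Answer: 0.0000 30.7000

Derivation:
Link lengths: [10.1, 9.1, 11.5]
max_reach = 10.1 + 9.1 + 11.5 = 30.7
L_max = max([10.1, 9.1, 11.5]) = 11.5
S (sum of others) = 30.7 - 11.5 = 19.2
min_reach = max(0, 11.5 - 19.2) = max(0, -7.7) = 0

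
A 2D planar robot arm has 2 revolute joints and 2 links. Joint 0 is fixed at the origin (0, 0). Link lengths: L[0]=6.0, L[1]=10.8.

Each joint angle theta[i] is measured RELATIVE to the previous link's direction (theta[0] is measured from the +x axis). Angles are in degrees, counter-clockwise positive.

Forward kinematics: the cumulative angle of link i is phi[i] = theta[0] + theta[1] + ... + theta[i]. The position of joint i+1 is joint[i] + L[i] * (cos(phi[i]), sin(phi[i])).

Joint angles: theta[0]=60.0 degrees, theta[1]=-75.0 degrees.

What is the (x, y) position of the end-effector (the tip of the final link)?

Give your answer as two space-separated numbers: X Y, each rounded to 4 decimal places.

joint[0] = (0.0000, 0.0000)  (base)
link 0: phi[0] = 60 = 60 deg
  cos(60 deg) = 0.5000, sin(60 deg) = 0.8660
  joint[1] = (0.0000, 0.0000) + 6 * (0.5000, 0.8660) = (0.0000 + 3.0000, 0.0000 + 5.1962) = (3.0000, 5.1962)
link 1: phi[1] = 60 + -75 = -15 deg
  cos(-15 deg) = 0.9659, sin(-15 deg) = -0.2588
  joint[2] = (3.0000, 5.1962) + 10.8 * (0.9659, -0.2588) = (3.0000 + 10.4320, 5.1962 + -2.7952) = (13.4320, 2.4009)
End effector: (13.4320, 2.4009)

Answer: 13.4320 2.4009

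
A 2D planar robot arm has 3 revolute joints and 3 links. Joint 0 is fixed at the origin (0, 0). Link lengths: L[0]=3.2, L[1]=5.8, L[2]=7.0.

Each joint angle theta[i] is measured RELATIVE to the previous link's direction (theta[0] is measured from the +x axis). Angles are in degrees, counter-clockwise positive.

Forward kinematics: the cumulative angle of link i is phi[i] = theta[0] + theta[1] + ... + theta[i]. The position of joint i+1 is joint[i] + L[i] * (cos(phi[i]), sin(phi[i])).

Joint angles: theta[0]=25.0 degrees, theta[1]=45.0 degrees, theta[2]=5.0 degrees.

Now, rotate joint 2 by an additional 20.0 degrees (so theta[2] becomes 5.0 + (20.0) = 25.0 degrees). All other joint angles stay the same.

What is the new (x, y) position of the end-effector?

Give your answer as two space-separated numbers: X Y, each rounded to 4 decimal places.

Answer: 4.2738 13.7760

Derivation:
joint[0] = (0.0000, 0.0000)  (base)
link 0: phi[0] = 25 = 25 deg
  cos(25 deg) = 0.9063, sin(25 deg) = 0.4226
  joint[1] = (0.0000, 0.0000) + 3.2 * (0.9063, 0.4226) = (0.0000 + 2.9002, 0.0000 + 1.3524) = (2.9002, 1.3524)
link 1: phi[1] = 25 + 45 = 70 deg
  cos(70 deg) = 0.3420, sin(70 deg) = 0.9397
  joint[2] = (2.9002, 1.3524) + 5.8 * (0.3420, 0.9397) = (2.9002 + 1.9837, 1.3524 + 5.4502) = (4.8839, 6.8026)
link 2: phi[2] = 25 + 45 + 25 = 95 deg
  cos(95 deg) = -0.0872, sin(95 deg) = 0.9962
  joint[3] = (4.8839, 6.8026) + 7 * (-0.0872, 0.9962) = (4.8839 + -0.6101, 6.8026 + 6.9734) = (4.2738, 13.7760)
End effector: (4.2738, 13.7760)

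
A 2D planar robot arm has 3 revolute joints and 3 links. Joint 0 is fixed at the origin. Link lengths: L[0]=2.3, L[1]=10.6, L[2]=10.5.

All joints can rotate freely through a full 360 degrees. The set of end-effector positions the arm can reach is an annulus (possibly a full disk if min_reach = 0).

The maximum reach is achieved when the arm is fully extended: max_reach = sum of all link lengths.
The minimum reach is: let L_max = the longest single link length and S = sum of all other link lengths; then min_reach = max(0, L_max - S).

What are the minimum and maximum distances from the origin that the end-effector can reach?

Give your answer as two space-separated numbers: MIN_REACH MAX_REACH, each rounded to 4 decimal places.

Answer: 0.0000 23.4000

Derivation:
Link lengths: [2.3, 10.6, 10.5]
max_reach = 2.3 + 10.6 + 10.5 = 23.4
L_max = max([2.3, 10.6, 10.5]) = 10.6
S (sum of others) = 23.4 - 10.6 = 12.8
min_reach = max(0, 10.6 - 12.8) = max(0, -2.2) = 0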